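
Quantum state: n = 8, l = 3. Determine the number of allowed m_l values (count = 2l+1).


m_l ranges from -l to +l in integer steps
So m_l goes from -3 to +3
Count = 2l + 1 = 2*3 + 1
= 7

7


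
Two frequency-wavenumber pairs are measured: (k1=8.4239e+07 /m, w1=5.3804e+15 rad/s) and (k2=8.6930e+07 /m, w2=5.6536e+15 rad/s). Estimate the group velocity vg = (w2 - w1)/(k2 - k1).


vg = (w2 - w1) / (k2 - k1)
= (5.6536e+15 - 5.3804e+15) / (8.6930e+07 - 8.4239e+07)
= 2.7320e+14 / 2.6910e+06
= 1.0152e+08 m/s

1.0152e+08


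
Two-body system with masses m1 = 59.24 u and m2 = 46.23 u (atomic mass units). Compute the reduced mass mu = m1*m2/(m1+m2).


mu = m1 * m2 / (m1 + m2)
= 59.24 * 46.23 / (59.24 + 46.23)
= 2738.6652 / 105.47
= 25.9663 u

25.9663


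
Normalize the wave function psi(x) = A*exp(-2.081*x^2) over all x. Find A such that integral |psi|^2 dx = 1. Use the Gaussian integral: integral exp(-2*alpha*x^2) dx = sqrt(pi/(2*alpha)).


integral |psi|^2 dx = A^2 * sqrt(pi/(2*alpha)) = 1
A^2 = sqrt(2*alpha/pi)
= sqrt(2 * 2.081 / pi)
= 1.151002
A = sqrt(1.151002)
= 1.0728

1.0728


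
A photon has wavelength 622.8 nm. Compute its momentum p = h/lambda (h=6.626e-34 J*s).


p = h / lambda
= 6.626e-34 / (622.8e-9)
= 6.626e-34 / 6.2280e-07
= 1.0639e-27 kg*m/s

1.0639e-27


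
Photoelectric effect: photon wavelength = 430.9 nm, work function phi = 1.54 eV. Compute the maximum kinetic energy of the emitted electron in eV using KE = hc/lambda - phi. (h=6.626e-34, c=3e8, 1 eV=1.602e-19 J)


E_photon = hc / lambda
= (6.626e-34)(3e8) / (430.9e-9)
= 4.6131e-19 J
= 2.8796 eV
KE = E_photon - phi
= 2.8796 - 1.54
= 1.3396 eV

1.3396


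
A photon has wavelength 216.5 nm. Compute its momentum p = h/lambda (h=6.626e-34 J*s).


p = h / lambda
= 6.626e-34 / (216.5e-9)
= 6.626e-34 / 2.1650e-07
= 3.0605e-27 kg*m/s

3.0605e-27


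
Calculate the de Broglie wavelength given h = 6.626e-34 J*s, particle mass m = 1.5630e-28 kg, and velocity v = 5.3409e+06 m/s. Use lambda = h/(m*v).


lambda = h / (m * v)
= 6.626e-34 / (1.5630e-28 * 5.3409e+06)
= 6.626e-34 / 8.3478e-22
= 7.9374e-13 m

7.9374e-13


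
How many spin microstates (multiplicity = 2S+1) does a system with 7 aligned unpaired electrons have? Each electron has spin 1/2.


Total spin S = N * (1/2) = 7 * 0.5 = 3.5
Spin multiplicity = 2S + 1
= 2 * 3.5 + 1
= 8

8


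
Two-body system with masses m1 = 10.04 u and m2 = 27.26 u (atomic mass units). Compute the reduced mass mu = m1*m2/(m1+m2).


mu = m1 * m2 / (m1 + m2)
= 10.04 * 27.26 / (10.04 + 27.26)
= 273.6904 / 37.3
= 7.3375 u

7.3375


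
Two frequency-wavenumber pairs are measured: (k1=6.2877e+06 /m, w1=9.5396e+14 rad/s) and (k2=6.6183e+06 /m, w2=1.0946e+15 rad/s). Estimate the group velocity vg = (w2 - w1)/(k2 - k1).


vg = (w2 - w1) / (k2 - k1)
= (1.0946e+15 - 9.5396e+14) / (6.6183e+06 - 6.2877e+06)
= 1.4064e+14 / 3.3060e+05
= 4.2541e+08 m/s

4.2541e+08


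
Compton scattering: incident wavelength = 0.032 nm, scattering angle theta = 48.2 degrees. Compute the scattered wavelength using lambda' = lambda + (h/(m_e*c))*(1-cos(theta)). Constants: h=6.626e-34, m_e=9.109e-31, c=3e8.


Compton wavelength: h/(m_e*c) = 2.4247e-12 m
d_lambda = 2.4247e-12 * (1 - cos(48.2 deg))
= 2.4247e-12 * 0.333468
= 8.0856e-13 m = 0.000809 nm
lambda' = 0.032 + 0.000809
= 0.032809 nm

0.032809


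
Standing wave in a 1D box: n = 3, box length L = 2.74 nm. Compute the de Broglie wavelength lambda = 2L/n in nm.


lambda = 2L / n
= 2 * 2.74 / 3
= 5.48 / 3
= 1.8267 nm

1.8267


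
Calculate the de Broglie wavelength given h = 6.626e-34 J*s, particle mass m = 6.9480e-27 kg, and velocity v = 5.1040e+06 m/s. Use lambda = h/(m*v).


lambda = h / (m * v)
= 6.626e-34 / (6.9480e-27 * 5.1040e+06)
= 6.626e-34 / 3.5463e-20
= 1.8684e-14 m

1.8684e-14


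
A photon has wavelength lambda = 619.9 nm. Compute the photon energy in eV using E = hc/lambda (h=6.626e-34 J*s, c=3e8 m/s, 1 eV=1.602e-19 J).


E = hc / lambda
= (6.626e-34)(3e8) / (619.9e-9)
= 1.9878e-25 / 6.1990e-07
= 3.2066e-19 J
Converting to eV: 3.2066e-19 / 1.602e-19
= 2.0017 eV

2.0017


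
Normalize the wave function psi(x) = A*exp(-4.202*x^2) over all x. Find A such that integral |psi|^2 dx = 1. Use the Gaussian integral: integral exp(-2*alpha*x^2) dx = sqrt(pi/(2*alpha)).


integral |psi|^2 dx = A^2 * sqrt(pi/(2*alpha)) = 1
A^2 = sqrt(2*alpha/pi)
= sqrt(2 * 4.202 / pi)
= 1.635566
A = sqrt(1.635566)
= 1.2789

1.2789


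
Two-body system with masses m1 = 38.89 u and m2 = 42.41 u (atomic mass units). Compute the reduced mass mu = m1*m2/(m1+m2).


mu = m1 * m2 / (m1 + m2)
= 38.89 * 42.41 / (38.89 + 42.41)
= 1649.3249 / 81.3
= 20.2869 u

20.2869


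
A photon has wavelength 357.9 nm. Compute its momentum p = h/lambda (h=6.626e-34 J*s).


p = h / lambda
= 6.626e-34 / (357.9e-9)
= 6.626e-34 / 3.5790e-07
= 1.8514e-27 kg*m/s

1.8514e-27


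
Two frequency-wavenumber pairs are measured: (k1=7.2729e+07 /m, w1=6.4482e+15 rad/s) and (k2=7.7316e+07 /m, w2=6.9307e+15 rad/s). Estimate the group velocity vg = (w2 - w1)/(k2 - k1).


vg = (w2 - w1) / (k2 - k1)
= (6.9307e+15 - 6.4482e+15) / (7.7316e+07 - 7.2729e+07)
= 4.8250e+14 / 4.5870e+06
= 1.0519e+08 m/s

1.0519e+08


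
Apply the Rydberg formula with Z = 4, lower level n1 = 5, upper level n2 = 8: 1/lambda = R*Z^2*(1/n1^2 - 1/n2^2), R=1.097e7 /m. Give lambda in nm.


1/lambda = R * Z^2 * (1/n1^2 - 1/n2^2)
= 1.097e7 * 4^2 * (1/5^2 - 1/8^2)
= 1.097e7 * 16 * (0.04 - 0.015625)
= 4.2783e+06 /m
lambda = 1 / 4.2783e+06
= 233.7377 nm

233.7377


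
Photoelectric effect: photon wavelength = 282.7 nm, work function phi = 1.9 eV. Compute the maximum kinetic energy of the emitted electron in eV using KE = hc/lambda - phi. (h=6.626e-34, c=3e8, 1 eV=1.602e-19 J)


E_photon = hc / lambda
= (6.626e-34)(3e8) / (282.7e-9)
= 7.0315e-19 J
= 4.3892 eV
KE = E_photon - phi
= 4.3892 - 1.9
= 2.4892 eV

2.4892


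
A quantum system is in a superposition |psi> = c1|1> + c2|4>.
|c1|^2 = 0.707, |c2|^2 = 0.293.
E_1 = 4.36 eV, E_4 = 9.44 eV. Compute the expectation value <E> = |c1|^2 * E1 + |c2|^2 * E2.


<E> = |c1|^2 * E1 + |c2|^2 * E2
= 0.707 * 4.36 + 0.293 * 9.44
= 3.0825 + 2.7659
= 5.8484 eV

5.8484


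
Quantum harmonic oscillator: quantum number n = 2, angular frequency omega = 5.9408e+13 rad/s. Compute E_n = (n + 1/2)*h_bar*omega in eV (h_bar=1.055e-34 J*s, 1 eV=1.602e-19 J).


E = (n + 1/2) * h_bar * omega
= (2 + 0.5) * 1.055e-34 * 5.9408e+13
= 2.5 * 6.2675e-21
= 1.5669e-20 J
= 0.0978 eV

0.0978


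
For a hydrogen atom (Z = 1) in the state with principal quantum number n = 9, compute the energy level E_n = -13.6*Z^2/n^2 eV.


E_n = -13.6 * Z^2 / n^2
= -13.6 * 1^2 / 9^2
= -13.6 * 1 / 81
= -0.1679 eV

-0.1679


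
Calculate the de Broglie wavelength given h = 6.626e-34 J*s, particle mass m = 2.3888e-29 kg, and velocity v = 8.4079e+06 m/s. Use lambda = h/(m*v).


lambda = h / (m * v)
= 6.626e-34 / (2.3888e-29 * 8.4079e+06)
= 6.626e-34 / 2.0085e-22
= 3.2990e-12 m

3.2990e-12


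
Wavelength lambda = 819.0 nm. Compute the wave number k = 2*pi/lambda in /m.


k = 2 * pi / lambda
= 6.2832 / (819.0e-9)
= 6.2832 / 8.1900e-07
= 7.6718e+06 /m

7.6718e+06


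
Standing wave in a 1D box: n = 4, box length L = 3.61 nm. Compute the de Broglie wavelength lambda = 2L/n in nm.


lambda = 2L / n
= 2 * 3.61 / 4
= 7.22 / 4
= 1.805 nm

1.805


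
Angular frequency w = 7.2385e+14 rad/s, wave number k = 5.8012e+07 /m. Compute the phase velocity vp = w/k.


vp = w / k
= 7.2385e+14 / 5.8012e+07
= 1.2478e+07 m/s

1.2478e+07


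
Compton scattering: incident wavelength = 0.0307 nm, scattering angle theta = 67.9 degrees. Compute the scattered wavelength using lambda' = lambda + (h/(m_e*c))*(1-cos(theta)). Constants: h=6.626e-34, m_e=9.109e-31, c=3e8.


Compton wavelength: h/(m_e*c) = 2.4247e-12 m
d_lambda = 2.4247e-12 * (1 - cos(67.9 deg))
= 2.4247e-12 * 0.623776
= 1.5125e-12 m = 0.001512 nm
lambda' = 0.0307 + 0.001512
= 0.032212 nm

0.032212


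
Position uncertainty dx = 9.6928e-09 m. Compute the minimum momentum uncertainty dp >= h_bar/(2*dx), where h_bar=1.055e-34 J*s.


dp = h_bar / (2 * dx)
= 1.055e-34 / (2 * 9.6928e-09)
= 1.055e-34 / 1.9386e-08
= 5.4422e-27 kg*m/s

5.4422e-27


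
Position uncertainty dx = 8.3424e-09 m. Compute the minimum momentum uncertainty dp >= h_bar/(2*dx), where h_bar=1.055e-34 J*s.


dp = h_bar / (2 * dx)
= 1.055e-34 / (2 * 8.3424e-09)
= 1.055e-34 / 1.6685e-08
= 6.3231e-27 kg*m/s

6.3231e-27


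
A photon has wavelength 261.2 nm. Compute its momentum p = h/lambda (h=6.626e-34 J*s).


p = h / lambda
= 6.626e-34 / (261.2e-9)
= 6.626e-34 / 2.6120e-07
= 2.5368e-27 kg*m/s

2.5368e-27


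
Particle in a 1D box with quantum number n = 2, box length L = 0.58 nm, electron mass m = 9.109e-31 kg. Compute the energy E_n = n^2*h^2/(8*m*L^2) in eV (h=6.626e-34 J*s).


E = n^2 * h^2 / (8 * m * L^2)
= 2^2 * (6.626e-34)^2 / (8 * 9.109e-31 * (0.58e-9)^2)
= 4 * 4.3904e-67 / (8 * 9.109e-31 * 3.3640e-19)
= 7.1638e-19 J
= 4.4718 eV

4.4718


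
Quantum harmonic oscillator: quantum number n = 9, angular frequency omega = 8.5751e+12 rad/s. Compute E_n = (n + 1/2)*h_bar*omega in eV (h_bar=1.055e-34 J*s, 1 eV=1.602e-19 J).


E = (n + 1/2) * h_bar * omega
= (9 + 0.5) * 1.055e-34 * 8.5751e+12
= 9.5 * 9.0467e-22
= 8.5944e-21 J
= 0.0536 eV

0.0536


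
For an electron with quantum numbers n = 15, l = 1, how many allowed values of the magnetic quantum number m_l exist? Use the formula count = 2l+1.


m_l ranges from -l to +l in integer steps
So m_l goes from -1 to +1
Count = 2l + 1 = 2*1 + 1
= 3

3


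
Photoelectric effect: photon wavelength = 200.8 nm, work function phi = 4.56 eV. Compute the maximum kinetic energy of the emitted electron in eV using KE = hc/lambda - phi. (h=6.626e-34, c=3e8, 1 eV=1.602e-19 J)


E_photon = hc / lambda
= (6.626e-34)(3e8) / (200.8e-9)
= 9.8994e-19 J
= 6.1794 eV
KE = E_photon - phi
= 6.1794 - 4.56
= 1.6194 eV

1.6194


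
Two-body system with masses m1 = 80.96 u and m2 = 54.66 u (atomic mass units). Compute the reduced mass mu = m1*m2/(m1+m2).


mu = m1 * m2 / (m1 + m2)
= 80.96 * 54.66 / (80.96 + 54.66)
= 4425.2736 / 135.62
= 32.6299 u

32.6299


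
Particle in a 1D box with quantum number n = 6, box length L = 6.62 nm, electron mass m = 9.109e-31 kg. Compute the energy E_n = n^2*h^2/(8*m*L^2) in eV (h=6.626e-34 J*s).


E = n^2 * h^2 / (8 * m * L^2)
= 6^2 * (6.626e-34)^2 / (8 * 9.109e-31 * (6.62e-9)^2)
= 36 * 4.3904e-67 / (8 * 9.109e-31 * 4.3824e-17)
= 4.9491e-20 J
= 0.3089 eV

0.3089


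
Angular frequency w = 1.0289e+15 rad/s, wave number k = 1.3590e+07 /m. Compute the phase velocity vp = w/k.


vp = w / k
= 1.0289e+15 / 1.3590e+07
= 7.5710e+07 m/s

7.5710e+07


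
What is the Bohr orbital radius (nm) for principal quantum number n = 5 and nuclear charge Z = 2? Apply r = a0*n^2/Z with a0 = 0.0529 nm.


r = a0 * n^2 / Z
= 0.0529 * 5^2 / 2
= 0.0529 * 25 / 2
= 0.6613 nm

0.6613


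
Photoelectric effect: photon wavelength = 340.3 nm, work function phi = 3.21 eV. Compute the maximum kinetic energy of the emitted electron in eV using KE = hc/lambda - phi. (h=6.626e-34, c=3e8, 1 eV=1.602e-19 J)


E_photon = hc / lambda
= (6.626e-34)(3e8) / (340.3e-9)
= 5.8413e-19 J
= 3.6463 eV
KE = E_photon - phi
= 3.6463 - 3.21
= 0.4363 eV

0.4363


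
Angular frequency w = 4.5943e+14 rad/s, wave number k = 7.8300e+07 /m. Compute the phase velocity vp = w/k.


vp = w / k
= 4.5943e+14 / 7.8300e+07
= 5.8676e+06 m/s

5.8676e+06


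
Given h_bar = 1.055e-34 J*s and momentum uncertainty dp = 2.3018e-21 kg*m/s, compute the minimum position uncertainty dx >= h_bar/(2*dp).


dx = h_bar / (2 * dp)
= 1.055e-34 / (2 * 2.3018e-21)
= 1.055e-34 / 4.6036e-21
= 2.2917e-14 m

2.2917e-14


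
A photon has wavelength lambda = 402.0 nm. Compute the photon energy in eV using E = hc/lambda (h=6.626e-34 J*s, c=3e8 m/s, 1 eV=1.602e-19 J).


E = hc / lambda
= (6.626e-34)(3e8) / (402.0e-9)
= 1.9878e-25 / 4.0200e-07
= 4.9448e-19 J
Converting to eV: 4.9448e-19 / 1.602e-19
= 3.0866 eV

3.0866


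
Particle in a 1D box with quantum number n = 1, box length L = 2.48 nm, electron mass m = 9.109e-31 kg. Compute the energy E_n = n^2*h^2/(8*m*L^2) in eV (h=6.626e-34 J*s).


E = n^2 * h^2 / (8 * m * L^2)
= 1^2 * (6.626e-34)^2 / (8 * 9.109e-31 * (2.48e-9)^2)
= 1 * 4.3904e-67 / (8 * 9.109e-31 * 6.1504e-18)
= 9.7958e-21 J
= 0.0611 eV

0.0611


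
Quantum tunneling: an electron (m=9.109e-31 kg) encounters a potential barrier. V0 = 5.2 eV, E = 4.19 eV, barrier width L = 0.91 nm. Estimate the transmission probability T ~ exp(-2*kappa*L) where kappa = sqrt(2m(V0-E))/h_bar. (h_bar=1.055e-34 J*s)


V0 - E = 1.01 eV = 1.6180e-19 J
kappa = sqrt(2 * m * (V0-E)) / h_bar
= sqrt(2 * 9.109e-31 * 1.6180e-19) / 1.055e-34
= 5.1462e+09 /m
2*kappa*L = 2 * 5.1462e+09 * 0.91e-9
= 9.3662
T = exp(-9.3662) = 8.557200e-05

8.557200e-05


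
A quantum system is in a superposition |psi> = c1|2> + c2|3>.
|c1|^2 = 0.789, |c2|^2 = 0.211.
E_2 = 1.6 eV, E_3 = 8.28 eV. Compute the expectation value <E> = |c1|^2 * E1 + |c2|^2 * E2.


<E> = |c1|^2 * E1 + |c2|^2 * E2
= 0.789 * 1.6 + 0.211 * 8.28
= 1.2624 + 1.7471
= 3.0095 eV

3.0095


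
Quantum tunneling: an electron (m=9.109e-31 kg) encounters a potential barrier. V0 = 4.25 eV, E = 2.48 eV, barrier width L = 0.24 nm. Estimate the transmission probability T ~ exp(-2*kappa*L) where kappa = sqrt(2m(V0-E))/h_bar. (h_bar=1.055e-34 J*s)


V0 - E = 1.77 eV = 2.8355e-19 J
kappa = sqrt(2 * m * (V0-E)) / h_bar
= sqrt(2 * 9.109e-31 * 2.8355e-19) / 1.055e-34
= 6.8126e+09 /m
2*kappa*L = 2 * 6.8126e+09 * 0.24e-9
= 3.2701
T = exp(-3.2701) = 3.800378e-02

3.800378e-02


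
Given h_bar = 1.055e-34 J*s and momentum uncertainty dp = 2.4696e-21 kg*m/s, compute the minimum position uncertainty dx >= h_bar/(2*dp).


dx = h_bar / (2 * dp)
= 1.055e-34 / (2 * 2.4696e-21)
= 1.055e-34 / 4.9392e-21
= 2.1360e-14 m

2.1360e-14


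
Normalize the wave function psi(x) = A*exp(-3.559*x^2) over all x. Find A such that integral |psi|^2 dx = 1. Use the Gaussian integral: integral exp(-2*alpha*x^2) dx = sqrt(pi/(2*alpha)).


integral |psi|^2 dx = A^2 * sqrt(pi/(2*alpha)) = 1
A^2 = sqrt(2*alpha/pi)
= sqrt(2 * 3.559 / pi)
= 1.505234
A = sqrt(1.505234)
= 1.2269

1.2269


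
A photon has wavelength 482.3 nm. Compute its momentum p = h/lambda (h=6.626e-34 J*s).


p = h / lambda
= 6.626e-34 / (482.3e-9)
= 6.626e-34 / 4.8230e-07
= 1.3738e-27 kg*m/s

1.3738e-27


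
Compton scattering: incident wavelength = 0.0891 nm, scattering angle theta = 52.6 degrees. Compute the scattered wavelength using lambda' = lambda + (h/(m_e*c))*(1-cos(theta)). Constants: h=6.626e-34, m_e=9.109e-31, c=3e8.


Compton wavelength: h/(m_e*c) = 2.4247e-12 m
d_lambda = 2.4247e-12 * (1 - cos(52.6 deg))
= 2.4247e-12 * 0.392624
= 9.5200e-13 m = 0.000952 nm
lambda' = 0.0891 + 0.000952
= 0.090052 nm

0.090052


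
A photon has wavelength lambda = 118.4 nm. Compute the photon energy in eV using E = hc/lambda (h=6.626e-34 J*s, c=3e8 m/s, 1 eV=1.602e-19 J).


E = hc / lambda
= (6.626e-34)(3e8) / (118.4e-9)
= 1.9878e-25 / 1.1840e-07
= 1.6789e-18 J
Converting to eV: 1.6789e-18 / 1.602e-19
= 10.4799 eV

10.4799


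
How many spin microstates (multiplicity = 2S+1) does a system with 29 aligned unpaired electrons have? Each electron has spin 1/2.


Total spin S = N * (1/2) = 29 * 0.5 = 14.5
Spin multiplicity = 2S + 1
= 2 * 14.5 + 1
= 30

30


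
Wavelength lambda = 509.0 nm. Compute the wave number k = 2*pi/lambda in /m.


k = 2 * pi / lambda
= 6.2832 / (509.0e-9)
= 6.2832 / 5.0900e-07
= 1.2344e+07 /m

1.2344e+07


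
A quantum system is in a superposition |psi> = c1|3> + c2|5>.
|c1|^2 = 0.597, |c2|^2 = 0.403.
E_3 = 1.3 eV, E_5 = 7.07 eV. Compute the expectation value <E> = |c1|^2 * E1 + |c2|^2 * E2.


<E> = |c1|^2 * E1 + |c2|^2 * E2
= 0.597 * 1.3 + 0.403 * 7.07
= 0.7761 + 2.8492
= 3.6253 eV

3.6253


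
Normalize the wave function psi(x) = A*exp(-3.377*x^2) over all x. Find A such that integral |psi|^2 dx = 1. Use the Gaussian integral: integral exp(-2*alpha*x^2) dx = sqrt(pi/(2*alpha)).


integral |psi|^2 dx = A^2 * sqrt(pi/(2*alpha)) = 1
A^2 = sqrt(2*alpha/pi)
= sqrt(2 * 3.377 / pi)
= 1.466242
A = sqrt(1.466242)
= 1.2109

1.2109


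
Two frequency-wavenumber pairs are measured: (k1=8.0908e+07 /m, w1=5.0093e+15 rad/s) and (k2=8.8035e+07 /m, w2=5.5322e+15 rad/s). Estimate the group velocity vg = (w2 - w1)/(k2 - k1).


vg = (w2 - w1) / (k2 - k1)
= (5.5322e+15 - 5.0093e+15) / (8.8035e+07 - 8.0908e+07)
= 5.2290e+14 / 7.1270e+06
= 7.3369e+07 m/s

7.3369e+07


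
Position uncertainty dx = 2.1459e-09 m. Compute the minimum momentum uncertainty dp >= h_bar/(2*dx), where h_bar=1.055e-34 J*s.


dp = h_bar / (2 * dx)
= 1.055e-34 / (2 * 2.1459e-09)
= 1.055e-34 / 4.2918e-09
= 2.4582e-26 kg*m/s

2.4582e-26


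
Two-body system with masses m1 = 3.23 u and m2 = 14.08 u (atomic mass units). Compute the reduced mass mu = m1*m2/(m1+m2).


mu = m1 * m2 / (m1 + m2)
= 3.23 * 14.08 / (3.23 + 14.08)
= 45.4784 / 17.31
= 2.6273 u

2.6273


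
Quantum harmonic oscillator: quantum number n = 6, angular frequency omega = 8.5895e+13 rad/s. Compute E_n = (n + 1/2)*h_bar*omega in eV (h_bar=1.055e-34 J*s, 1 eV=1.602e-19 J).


E = (n + 1/2) * h_bar * omega
= (6 + 0.5) * 1.055e-34 * 8.5895e+13
= 6.5 * 9.0619e-21
= 5.8902e-20 J
= 0.3677 eV

0.3677


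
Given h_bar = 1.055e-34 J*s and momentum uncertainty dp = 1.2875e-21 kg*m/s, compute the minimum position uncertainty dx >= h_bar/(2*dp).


dx = h_bar / (2 * dp)
= 1.055e-34 / (2 * 1.2875e-21)
= 1.055e-34 / 2.5750e-21
= 4.0971e-14 m

4.0971e-14


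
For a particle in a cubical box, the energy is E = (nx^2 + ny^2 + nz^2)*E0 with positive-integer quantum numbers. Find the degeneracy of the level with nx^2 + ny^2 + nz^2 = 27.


Enumerate all (nx, ny, nz) with nx^2 + ny^2 + nz^2 = 27:
(1,1,5)
(1,5,1)
(3,3,3)
(5,1,1)
Total degeneracy = 4

4


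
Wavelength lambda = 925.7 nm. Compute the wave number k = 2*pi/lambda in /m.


k = 2 * pi / lambda
= 6.2832 / (925.7e-9)
= 6.2832 / 9.2570e-07
= 6.7875e+06 /m

6.7875e+06


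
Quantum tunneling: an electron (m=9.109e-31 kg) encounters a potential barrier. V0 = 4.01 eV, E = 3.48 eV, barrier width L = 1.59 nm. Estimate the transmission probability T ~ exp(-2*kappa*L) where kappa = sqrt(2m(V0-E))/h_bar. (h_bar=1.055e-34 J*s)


V0 - E = 0.53 eV = 8.4906e-20 J
kappa = sqrt(2 * m * (V0-E)) / h_bar
= sqrt(2 * 9.109e-31 * 8.4906e-20) / 1.055e-34
= 3.7279e+09 /m
2*kappa*L = 2 * 3.7279e+09 * 1.59e-9
= 11.8548
T = exp(-11.8548) = 7.104379e-06

7.104379e-06


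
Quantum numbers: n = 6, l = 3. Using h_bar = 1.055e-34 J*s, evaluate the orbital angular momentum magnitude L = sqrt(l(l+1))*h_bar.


L = sqrt(l*(l+1)) * h_bar
= sqrt(3 * 4) * 1.055e-34
= sqrt(12) * 1.055e-34
= 3.4641 * 1.055e-34
= 3.6546e-34 J*s

3.6546e-34


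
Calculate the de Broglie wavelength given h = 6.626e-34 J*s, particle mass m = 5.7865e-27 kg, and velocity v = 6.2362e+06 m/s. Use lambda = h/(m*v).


lambda = h / (m * v)
= 6.626e-34 / (5.7865e-27 * 6.2362e+06)
= 6.626e-34 / 3.6086e-20
= 1.8362e-14 m

1.8362e-14


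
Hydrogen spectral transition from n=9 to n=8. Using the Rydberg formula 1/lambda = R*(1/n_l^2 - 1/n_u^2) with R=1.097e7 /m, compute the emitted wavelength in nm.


1/lambda = R * (1/n_l^2 - 1/n_u^2)
= 1.097e7 * (1/8^2 - 1/9^2)
= 1.097e7 * (0.015625 - 0.012346)
= 1.097e7 * 0.003279
= 3.5974e+04 /m
lambda = 1 / 3.5974e+04 = 27797.7371 nm

27797.7371


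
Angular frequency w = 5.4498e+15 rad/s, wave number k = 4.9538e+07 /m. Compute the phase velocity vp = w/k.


vp = w / k
= 5.4498e+15 / 4.9538e+07
= 1.1001e+08 m/s

1.1001e+08


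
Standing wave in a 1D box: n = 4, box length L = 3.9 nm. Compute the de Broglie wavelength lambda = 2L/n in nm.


lambda = 2L / n
= 2 * 3.9 / 4
= 7.8 / 4
= 1.95 nm

1.95


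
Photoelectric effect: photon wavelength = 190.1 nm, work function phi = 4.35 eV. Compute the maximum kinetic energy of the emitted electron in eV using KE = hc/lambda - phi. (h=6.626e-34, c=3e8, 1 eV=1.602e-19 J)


E_photon = hc / lambda
= (6.626e-34)(3e8) / (190.1e-9)
= 1.0457e-18 J
= 6.5272 eV
KE = E_photon - phi
= 6.5272 - 4.35
= 2.1772 eV

2.1772


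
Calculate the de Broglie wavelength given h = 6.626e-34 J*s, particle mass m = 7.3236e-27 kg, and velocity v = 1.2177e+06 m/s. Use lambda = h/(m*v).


lambda = h / (m * v)
= 6.626e-34 / (7.3236e-27 * 1.2177e+06)
= 6.626e-34 / 8.9179e-21
= 7.4300e-14 m

7.4300e-14


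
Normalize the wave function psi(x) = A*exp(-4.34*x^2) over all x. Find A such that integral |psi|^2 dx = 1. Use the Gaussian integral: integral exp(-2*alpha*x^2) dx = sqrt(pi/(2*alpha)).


integral |psi|^2 dx = A^2 * sqrt(pi/(2*alpha)) = 1
A^2 = sqrt(2*alpha/pi)
= sqrt(2 * 4.34 / pi)
= 1.662206
A = sqrt(1.662206)
= 1.2893

1.2893


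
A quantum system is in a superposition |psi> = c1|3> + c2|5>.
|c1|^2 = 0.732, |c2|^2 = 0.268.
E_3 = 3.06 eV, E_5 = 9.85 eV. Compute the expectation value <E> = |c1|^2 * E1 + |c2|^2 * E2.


<E> = |c1|^2 * E1 + |c2|^2 * E2
= 0.732 * 3.06 + 0.268 * 9.85
= 2.2399 + 2.6398
= 4.8797 eV

4.8797


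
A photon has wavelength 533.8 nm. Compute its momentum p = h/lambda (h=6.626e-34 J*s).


p = h / lambda
= 6.626e-34 / (533.8e-9)
= 6.626e-34 / 5.3380e-07
= 1.2413e-27 kg*m/s

1.2413e-27


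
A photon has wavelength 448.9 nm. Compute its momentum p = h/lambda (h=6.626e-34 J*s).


p = h / lambda
= 6.626e-34 / (448.9e-9)
= 6.626e-34 / 4.4890e-07
= 1.4761e-27 kg*m/s

1.4761e-27


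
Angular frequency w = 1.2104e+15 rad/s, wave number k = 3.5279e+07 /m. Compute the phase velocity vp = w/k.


vp = w / k
= 1.2104e+15 / 3.5279e+07
= 3.4309e+07 m/s

3.4309e+07


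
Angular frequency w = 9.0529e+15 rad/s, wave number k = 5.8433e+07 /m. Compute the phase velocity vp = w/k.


vp = w / k
= 9.0529e+15 / 5.8433e+07
= 1.5493e+08 m/s

1.5493e+08


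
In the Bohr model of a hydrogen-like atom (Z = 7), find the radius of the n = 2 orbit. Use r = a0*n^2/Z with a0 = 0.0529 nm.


r = a0 * n^2 / Z
= 0.0529 * 2^2 / 7
= 0.0529 * 4 / 7
= 0.0302 nm

0.0302


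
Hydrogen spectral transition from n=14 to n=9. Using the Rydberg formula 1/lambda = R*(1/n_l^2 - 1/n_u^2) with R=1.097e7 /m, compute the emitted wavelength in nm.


1/lambda = R * (1/n_l^2 - 1/n_u^2)
= 1.097e7 * (1/9^2 - 1/14^2)
= 1.097e7 * (0.012346 - 0.005102)
= 1.097e7 * 0.007244
= 7.9463e+04 /m
lambda = 1 / 7.9463e+04 = 12584.519 nm

12584.519


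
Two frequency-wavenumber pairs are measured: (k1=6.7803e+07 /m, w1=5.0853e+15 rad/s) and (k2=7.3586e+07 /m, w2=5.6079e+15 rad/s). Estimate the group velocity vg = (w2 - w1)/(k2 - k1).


vg = (w2 - w1) / (k2 - k1)
= (5.6079e+15 - 5.0853e+15) / (7.3586e+07 - 6.7803e+07)
= 5.2260e+14 / 5.7830e+06
= 9.0368e+07 m/s

9.0368e+07


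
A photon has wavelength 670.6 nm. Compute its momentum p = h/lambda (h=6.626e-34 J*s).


p = h / lambda
= 6.626e-34 / (670.6e-9)
= 6.626e-34 / 6.7060e-07
= 9.8807e-28 kg*m/s

9.8807e-28


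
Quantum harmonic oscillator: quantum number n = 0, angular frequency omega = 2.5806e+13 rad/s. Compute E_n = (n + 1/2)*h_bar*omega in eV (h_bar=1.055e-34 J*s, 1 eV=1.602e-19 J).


E = (n + 1/2) * h_bar * omega
= (0 + 0.5) * 1.055e-34 * 2.5806e+13
= 0.5 * 2.7225e-21
= 1.3613e-21 J
= 0.0085 eV

0.0085


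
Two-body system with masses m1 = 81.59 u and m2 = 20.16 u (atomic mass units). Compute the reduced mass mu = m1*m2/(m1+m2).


mu = m1 * m2 / (m1 + m2)
= 81.59 * 20.16 / (81.59 + 20.16)
= 1644.8544 / 101.75
= 16.1656 u

16.1656


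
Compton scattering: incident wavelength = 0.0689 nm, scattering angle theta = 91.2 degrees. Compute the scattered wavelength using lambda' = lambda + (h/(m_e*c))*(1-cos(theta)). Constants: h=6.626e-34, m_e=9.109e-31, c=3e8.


Compton wavelength: h/(m_e*c) = 2.4247e-12 m
d_lambda = 2.4247e-12 * (1 - cos(91.2 deg))
= 2.4247e-12 * 1.020942
= 2.4755e-12 m = 0.002475 nm
lambda' = 0.0689 + 0.002475
= 0.071375 nm

0.071375


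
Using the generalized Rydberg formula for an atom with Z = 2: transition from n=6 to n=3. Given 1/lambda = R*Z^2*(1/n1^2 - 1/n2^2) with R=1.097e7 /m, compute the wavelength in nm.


1/lambda = R * Z^2 * (1/n1^2 - 1/n2^2)
= 1.097e7 * 2^2 * (1/3^2 - 1/6^2)
= 1.097e7 * 4 * (0.111111 - 0.027778)
= 3.6567e+06 /m
lambda = 1 / 3.6567e+06
= 273.4731 nm

273.4731


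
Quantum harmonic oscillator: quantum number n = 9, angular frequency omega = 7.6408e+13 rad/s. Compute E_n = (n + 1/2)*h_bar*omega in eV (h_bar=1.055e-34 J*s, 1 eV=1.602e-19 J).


E = (n + 1/2) * h_bar * omega
= (9 + 0.5) * 1.055e-34 * 7.6408e+13
= 9.5 * 8.0610e-21
= 7.6580e-20 J
= 0.478 eV

0.478


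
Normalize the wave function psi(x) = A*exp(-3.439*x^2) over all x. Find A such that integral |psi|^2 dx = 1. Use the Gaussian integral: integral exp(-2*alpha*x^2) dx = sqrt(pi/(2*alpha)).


integral |psi|^2 dx = A^2 * sqrt(pi/(2*alpha)) = 1
A^2 = sqrt(2*alpha/pi)
= sqrt(2 * 3.439 / pi)
= 1.47964
A = sqrt(1.47964)
= 1.2164

1.2164


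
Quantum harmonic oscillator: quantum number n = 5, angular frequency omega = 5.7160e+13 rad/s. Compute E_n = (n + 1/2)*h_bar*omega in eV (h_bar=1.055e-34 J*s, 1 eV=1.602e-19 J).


E = (n + 1/2) * h_bar * omega
= (5 + 0.5) * 1.055e-34 * 5.7160e+13
= 5.5 * 6.0304e-21
= 3.3167e-20 J
= 0.207 eV

0.207


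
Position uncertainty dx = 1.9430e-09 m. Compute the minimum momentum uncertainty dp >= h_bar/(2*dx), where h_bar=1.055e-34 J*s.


dp = h_bar / (2 * dx)
= 1.055e-34 / (2 * 1.9430e-09)
= 1.055e-34 / 3.8860e-09
= 2.7149e-26 kg*m/s

2.7149e-26


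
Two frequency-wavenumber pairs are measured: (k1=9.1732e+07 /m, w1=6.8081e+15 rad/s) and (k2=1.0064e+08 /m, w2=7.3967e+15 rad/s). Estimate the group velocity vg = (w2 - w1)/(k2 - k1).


vg = (w2 - w1) / (k2 - k1)
= (7.3967e+15 - 6.8081e+15) / (1.0064e+08 - 9.1732e+07)
= 5.8860e+14 / 8.9080e+06
= 6.6075e+07 m/s

6.6075e+07


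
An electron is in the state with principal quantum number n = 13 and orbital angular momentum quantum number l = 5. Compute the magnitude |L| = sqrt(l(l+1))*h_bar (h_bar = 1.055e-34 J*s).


L = sqrt(l*(l+1)) * h_bar
= sqrt(5 * 6) * 1.055e-34
= sqrt(30) * 1.055e-34
= 5.4772 * 1.055e-34
= 5.7785e-34 J*s

5.7785e-34


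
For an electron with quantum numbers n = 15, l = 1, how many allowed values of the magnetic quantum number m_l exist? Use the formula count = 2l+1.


m_l ranges from -l to +l in integer steps
So m_l goes from -1 to +1
Count = 2l + 1 = 2*1 + 1
= 3

3


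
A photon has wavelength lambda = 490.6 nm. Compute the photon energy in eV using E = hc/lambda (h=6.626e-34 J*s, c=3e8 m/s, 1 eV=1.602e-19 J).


E = hc / lambda
= (6.626e-34)(3e8) / (490.6e-9)
= 1.9878e-25 / 4.9060e-07
= 4.0518e-19 J
Converting to eV: 4.0518e-19 / 1.602e-19
= 2.5292 eV

2.5292


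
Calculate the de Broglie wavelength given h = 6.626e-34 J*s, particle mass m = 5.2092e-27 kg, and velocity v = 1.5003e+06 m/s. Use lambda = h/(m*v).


lambda = h / (m * v)
= 6.626e-34 / (5.2092e-27 * 1.5003e+06)
= 6.626e-34 / 7.8154e-21
= 8.4782e-14 m

8.4782e-14


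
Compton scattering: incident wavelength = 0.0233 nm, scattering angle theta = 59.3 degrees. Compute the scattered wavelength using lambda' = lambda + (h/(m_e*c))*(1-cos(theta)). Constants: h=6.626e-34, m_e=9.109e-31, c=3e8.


Compton wavelength: h/(m_e*c) = 2.4247e-12 m
d_lambda = 2.4247e-12 * (1 - cos(59.3 deg))
= 2.4247e-12 * 0.489457
= 1.1868e-12 m = 0.001187 nm
lambda' = 0.0233 + 0.001187
= 0.024487 nm

0.024487


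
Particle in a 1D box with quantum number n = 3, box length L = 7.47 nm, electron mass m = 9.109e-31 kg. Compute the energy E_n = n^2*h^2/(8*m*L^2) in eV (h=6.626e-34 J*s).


E = n^2 * h^2 / (8 * m * L^2)
= 3^2 * (6.626e-34)^2 / (8 * 9.109e-31 * (7.47e-9)^2)
= 9 * 4.3904e-67 / (8 * 9.109e-31 * 5.5801e-17)
= 9.7173e-21 J
= 0.0607 eV

0.0607


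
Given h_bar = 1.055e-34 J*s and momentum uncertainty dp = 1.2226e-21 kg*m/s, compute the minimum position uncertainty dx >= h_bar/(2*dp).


dx = h_bar / (2 * dp)
= 1.055e-34 / (2 * 1.2226e-21)
= 1.055e-34 / 2.4452e-21
= 4.3146e-14 m

4.3146e-14


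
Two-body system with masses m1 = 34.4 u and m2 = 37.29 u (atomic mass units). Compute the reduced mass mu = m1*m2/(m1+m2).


mu = m1 * m2 / (m1 + m2)
= 34.4 * 37.29 / (34.4 + 37.29)
= 1282.776 / 71.69
= 17.8934 u

17.8934


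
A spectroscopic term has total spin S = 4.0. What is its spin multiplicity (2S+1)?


Spin multiplicity = 2S + 1
= 2 * 4.0 + 1
= 8.0 + 1
= 9

9


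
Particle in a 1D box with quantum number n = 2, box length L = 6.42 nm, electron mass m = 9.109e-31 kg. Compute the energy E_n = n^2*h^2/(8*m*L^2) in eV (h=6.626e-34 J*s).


E = n^2 * h^2 / (8 * m * L^2)
= 2^2 * (6.626e-34)^2 / (8 * 9.109e-31 * (6.42e-9)^2)
= 4 * 4.3904e-67 / (8 * 9.109e-31 * 4.1216e-17)
= 5.8470e-21 J
= 0.0365 eV

0.0365


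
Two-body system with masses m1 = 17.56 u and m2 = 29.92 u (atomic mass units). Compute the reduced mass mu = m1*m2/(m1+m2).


mu = m1 * m2 / (m1 + m2)
= 17.56 * 29.92 / (17.56 + 29.92)
= 525.3952 / 47.48
= 11.0656 u

11.0656


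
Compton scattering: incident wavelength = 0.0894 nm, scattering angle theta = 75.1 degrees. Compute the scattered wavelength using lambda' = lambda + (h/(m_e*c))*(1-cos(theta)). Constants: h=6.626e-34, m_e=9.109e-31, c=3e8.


Compton wavelength: h/(m_e*c) = 2.4247e-12 m
d_lambda = 2.4247e-12 * (1 - cos(75.1 deg))
= 2.4247e-12 * 0.742867
= 1.8012e-12 m = 0.001801 nm
lambda' = 0.0894 + 0.001801
= 0.091201 nm

0.091201


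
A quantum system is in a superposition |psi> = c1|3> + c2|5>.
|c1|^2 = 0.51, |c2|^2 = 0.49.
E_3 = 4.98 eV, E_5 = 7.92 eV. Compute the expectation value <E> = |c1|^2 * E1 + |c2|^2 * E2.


<E> = |c1|^2 * E1 + |c2|^2 * E2
= 0.51 * 4.98 + 0.49 * 7.92
= 2.5398 + 3.8808
= 6.4206 eV

6.4206


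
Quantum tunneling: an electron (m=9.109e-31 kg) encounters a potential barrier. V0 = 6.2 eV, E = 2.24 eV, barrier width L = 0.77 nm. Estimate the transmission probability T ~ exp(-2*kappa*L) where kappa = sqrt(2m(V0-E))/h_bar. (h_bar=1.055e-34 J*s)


V0 - E = 3.96 eV = 6.3439e-19 J
kappa = sqrt(2 * m * (V0-E)) / h_bar
= sqrt(2 * 9.109e-31 * 6.3439e-19) / 1.055e-34
= 1.0190e+10 /m
2*kappa*L = 2 * 1.0190e+10 * 0.77e-9
= 15.6927
T = exp(-15.6927) = 1.530208e-07

1.530208e-07


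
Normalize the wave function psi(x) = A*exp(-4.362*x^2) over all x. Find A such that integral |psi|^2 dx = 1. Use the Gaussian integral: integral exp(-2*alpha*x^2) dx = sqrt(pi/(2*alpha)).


integral |psi|^2 dx = A^2 * sqrt(pi/(2*alpha)) = 1
A^2 = sqrt(2*alpha/pi)
= sqrt(2 * 4.362 / pi)
= 1.666414
A = sqrt(1.666414)
= 1.2909

1.2909


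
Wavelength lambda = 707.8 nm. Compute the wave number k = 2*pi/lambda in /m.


k = 2 * pi / lambda
= 6.2832 / (707.8e-9)
= 6.2832 / 7.0780e-07
= 8.8771e+06 /m

8.8771e+06


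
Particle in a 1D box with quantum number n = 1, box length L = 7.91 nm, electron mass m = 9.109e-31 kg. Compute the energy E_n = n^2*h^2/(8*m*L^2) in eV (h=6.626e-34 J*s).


E = n^2 * h^2 / (8 * m * L^2)
= 1^2 * (6.626e-34)^2 / (8 * 9.109e-31 * (7.91e-9)^2)
= 1 * 4.3904e-67 / (8 * 9.109e-31 * 6.2568e-17)
= 9.6292e-22 J
= 0.006 eV

0.006


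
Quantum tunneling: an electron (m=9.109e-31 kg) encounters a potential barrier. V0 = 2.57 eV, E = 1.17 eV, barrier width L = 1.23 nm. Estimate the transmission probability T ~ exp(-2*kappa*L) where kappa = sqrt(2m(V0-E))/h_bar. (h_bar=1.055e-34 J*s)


V0 - E = 1.4 eV = 2.2428e-19 J
kappa = sqrt(2 * m * (V0-E)) / h_bar
= sqrt(2 * 9.109e-31 * 2.2428e-19) / 1.055e-34
= 6.0589e+09 /m
2*kappa*L = 2 * 6.0589e+09 * 1.23e-9
= 14.9049
T = exp(-14.9049) = 3.364310e-07

3.364310e-07


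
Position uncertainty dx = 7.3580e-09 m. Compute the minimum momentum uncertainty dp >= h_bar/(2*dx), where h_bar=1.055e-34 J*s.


dp = h_bar / (2 * dx)
= 1.055e-34 / (2 * 7.3580e-09)
= 1.055e-34 / 1.4716e-08
= 7.1691e-27 kg*m/s

7.1691e-27


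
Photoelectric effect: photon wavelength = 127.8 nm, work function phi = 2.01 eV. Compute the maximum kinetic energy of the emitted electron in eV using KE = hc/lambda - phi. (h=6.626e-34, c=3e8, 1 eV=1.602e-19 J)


E_photon = hc / lambda
= (6.626e-34)(3e8) / (127.8e-9)
= 1.5554e-18 J
= 9.7091 eV
KE = E_photon - phi
= 9.7091 - 2.01
= 7.6991 eV

7.6991


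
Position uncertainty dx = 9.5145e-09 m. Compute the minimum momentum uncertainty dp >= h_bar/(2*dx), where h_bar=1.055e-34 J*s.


dp = h_bar / (2 * dx)
= 1.055e-34 / (2 * 9.5145e-09)
= 1.055e-34 / 1.9029e-08
= 5.5442e-27 kg*m/s

5.5442e-27


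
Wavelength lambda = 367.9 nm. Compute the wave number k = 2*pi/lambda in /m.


k = 2 * pi / lambda
= 6.2832 / (367.9e-9)
= 6.2832 / 3.6790e-07
= 1.7079e+07 /m

1.7079e+07


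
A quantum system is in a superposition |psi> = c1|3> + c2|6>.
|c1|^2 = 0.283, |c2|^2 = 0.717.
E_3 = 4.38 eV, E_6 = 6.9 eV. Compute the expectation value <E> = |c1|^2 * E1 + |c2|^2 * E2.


<E> = |c1|^2 * E1 + |c2|^2 * E2
= 0.283 * 4.38 + 0.717 * 6.9
= 1.2395 + 4.9473
= 6.1868 eV

6.1868


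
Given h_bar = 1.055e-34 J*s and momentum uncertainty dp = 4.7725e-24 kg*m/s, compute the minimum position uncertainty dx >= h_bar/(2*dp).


dx = h_bar / (2 * dp)
= 1.055e-34 / (2 * 4.7725e-24)
= 1.055e-34 / 9.5450e-24
= 1.1053e-11 m

1.1053e-11


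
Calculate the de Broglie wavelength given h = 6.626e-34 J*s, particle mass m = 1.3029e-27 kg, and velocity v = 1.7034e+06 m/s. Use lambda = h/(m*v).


lambda = h / (m * v)
= 6.626e-34 / (1.3029e-27 * 1.7034e+06)
= 6.626e-34 / 2.2194e-21
= 2.9855e-13 m

2.9855e-13


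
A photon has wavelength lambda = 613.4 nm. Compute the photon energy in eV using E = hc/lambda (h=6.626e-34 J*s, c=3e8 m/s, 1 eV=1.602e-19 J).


E = hc / lambda
= (6.626e-34)(3e8) / (613.4e-9)
= 1.9878e-25 / 6.1340e-07
= 3.2406e-19 J
Converting to eV: 3.2406e-19 / 1.602e-19
= 2.0229 eV

2.0229


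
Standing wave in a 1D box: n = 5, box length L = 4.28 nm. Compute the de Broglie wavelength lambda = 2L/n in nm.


lambda = 2L / n
= 2 * 4.28 / 5
= 8.56 / 5
= 1.712 nm

1.712


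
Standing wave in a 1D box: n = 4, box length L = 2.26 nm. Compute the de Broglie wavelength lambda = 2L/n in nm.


lambda = 2L / n
= 2 * 2.26 / 4
= 4.52 / 4
= 1.13 nm

1.13


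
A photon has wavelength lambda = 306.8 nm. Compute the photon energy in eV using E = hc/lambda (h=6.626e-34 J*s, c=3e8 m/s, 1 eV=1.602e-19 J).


E = hc / lambda
= (6.626e-34)(3e8) / (306.8e-9)
= 1.9878e-25 / 3.0680e-07
= 6.4791e-19 J
Converting to eV: 6.4791e-19 / 1.602e-19
= 4.0444 eV

4.0444


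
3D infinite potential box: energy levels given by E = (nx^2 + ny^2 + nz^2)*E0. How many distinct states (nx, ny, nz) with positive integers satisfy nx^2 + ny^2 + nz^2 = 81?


Enumerate all (nx, ny, nz) with nx^2 + ny^2 + nz^2 = 81:
(1,4,8)
(1,8,4)
(3,6,6)
(4,1,8)
(4,4,7)
(4,7,4)
(4,8,1)
(6,3,6)
(6,6,3)
(7,4,4)
(8,1,4)
(8,4,1)
Total degeneracy = 12

12


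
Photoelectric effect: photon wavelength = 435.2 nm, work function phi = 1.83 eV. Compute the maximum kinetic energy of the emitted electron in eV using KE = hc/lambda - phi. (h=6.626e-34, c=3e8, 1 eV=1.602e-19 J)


E_photon = hc / lambda
= (6.626e-34)(3e8) / (435.2e-9)
= 4.5676e-19 J
= 2.8512 eV
KE = E_photon - phi
= 2.8512 - 1.83
= 1.0212 eV

1.0212


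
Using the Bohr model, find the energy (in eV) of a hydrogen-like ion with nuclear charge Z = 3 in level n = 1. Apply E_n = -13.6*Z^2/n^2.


E_n = -13.6 * Z^2 / n^2
= -13.6 * 3^2 / 1^2
= -13.6 * 9 / 1
= -122.4 eV

-122.4


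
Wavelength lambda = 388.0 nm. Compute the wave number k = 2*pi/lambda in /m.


k = 2 * pi / lambda
= 6.2832 / (388.0e-9)
= 6.2832 / 3.8800e-07
= 1.6194e+07 /m

1.6194e+07


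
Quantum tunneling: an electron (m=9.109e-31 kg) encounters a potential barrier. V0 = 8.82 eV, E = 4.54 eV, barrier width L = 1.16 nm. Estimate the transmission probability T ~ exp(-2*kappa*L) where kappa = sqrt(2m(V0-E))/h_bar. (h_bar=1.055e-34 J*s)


V0 - E = 4.28 eV = 6.8566e-19 J
kappa = sqrt(2 * m * (V0-E)) / h_bar
= sqrt(2 * 9.109e-31 * 6.8566e-19) / 1.055e-34
= 1.0594e+10 /m
2*kappa*L = 2 * 1.0594e+10 * 1.16e-9
= 24.5776
T = exp(-24.5776) = 2.118825e-11

2.118825e-11


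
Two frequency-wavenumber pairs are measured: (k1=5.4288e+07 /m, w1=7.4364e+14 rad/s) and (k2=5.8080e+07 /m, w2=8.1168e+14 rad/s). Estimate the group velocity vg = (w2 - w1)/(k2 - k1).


vg = (w2 - w1) / (k2 - k1)
= (8.1168e+14 - 7.4364e+14) / (5.8080e+07 - 5.4288e+07)
= 6.8040e+13 / 3.7920e+06
= 1.7943e+07 m/s

1.7943e+07


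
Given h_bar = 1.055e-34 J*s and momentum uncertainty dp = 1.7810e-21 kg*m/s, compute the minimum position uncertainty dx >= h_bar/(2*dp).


dx = h_bar / (2 * dp)
= 1.055e-34 / (2 * 1.7810e-21)
= 1.055e-34 / 3.5620e-21
= 2.9618e-14 m

2.9618e-14


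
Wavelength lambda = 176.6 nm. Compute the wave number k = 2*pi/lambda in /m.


k = 2 * pi / lambda
= 6.2832 / (176.6e-9)
= 6.2832 / 1.7660e-07
= 3.5579e+07 /m

3.5579e+07


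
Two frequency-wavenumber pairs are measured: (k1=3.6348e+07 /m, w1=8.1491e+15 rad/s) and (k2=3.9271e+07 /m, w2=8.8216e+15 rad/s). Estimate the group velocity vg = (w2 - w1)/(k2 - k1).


vg = (w2 - w1) / (k2 - k1)
= (8.8216e+15 - 8.1491e+15) / (3.9271e+07 - 3.6348e+07)
= 6.7250e+14 / 2.9230e+06
= 2.3007e+08 m/s

2.3007e+08


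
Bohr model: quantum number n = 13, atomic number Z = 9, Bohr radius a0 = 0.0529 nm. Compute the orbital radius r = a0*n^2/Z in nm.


r = a0 * n^2 / Z
= 0.0529 * 13^2 / 9
= 0.0529 * 169 / 9
= 0.9933 nm

0.9933


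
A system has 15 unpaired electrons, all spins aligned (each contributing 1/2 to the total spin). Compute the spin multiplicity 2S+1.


Total spin S = N * (1/2) = 15 * 0.5 = 7.5
Spin multiplicity = 2S + 1
= 2 * 7.5 + 1
= 16

16


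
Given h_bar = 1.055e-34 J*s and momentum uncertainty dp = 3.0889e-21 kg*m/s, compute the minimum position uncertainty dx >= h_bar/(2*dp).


dx = h_bar / (2 * dp)
= 1.055e-34 / (2 * 3.0889e-21)
= 1.055e-34 / 6.1778e-21
= 1.7077e-14 m

1.7077e-14


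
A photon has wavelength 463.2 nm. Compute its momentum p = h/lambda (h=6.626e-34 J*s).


p = h / lambda
= 6.626e-34 / (463.2e-9)
= 6.626e-34 / 4.6320e-07
= 1.4305e-27 kg*m/s

1.4305e-27


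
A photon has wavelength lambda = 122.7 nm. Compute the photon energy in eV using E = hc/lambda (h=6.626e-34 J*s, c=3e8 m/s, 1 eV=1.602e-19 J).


E = hc / lambda
= (6.626e-34)(3e8) / (122.7e-9)
= 1.9878e-25 / 1.2270e-07
= 1.6200e-18 J
Converting to eV: 1.6200e-18 / 1.602e-19
= 10.1127 eV

10.1127


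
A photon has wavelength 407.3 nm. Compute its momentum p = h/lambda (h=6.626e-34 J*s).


p = h / lambda
= 6.626e-34 / (407.3e-9)
= 6.626e-34 / 4.0730e-07
= 1.6268e-27 kg*m/s

1.6268e-27


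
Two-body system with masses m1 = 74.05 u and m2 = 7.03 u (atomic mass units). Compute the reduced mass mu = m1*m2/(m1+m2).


mu = m1 * m2 / (m1 + m2)
= 74.05 * 7.03 / (74.05 + 7.03)
= 520.5715 / 81.08
= 6.4205 u

6.4205


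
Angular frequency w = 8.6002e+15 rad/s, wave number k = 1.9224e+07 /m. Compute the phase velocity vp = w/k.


vp = w / k
= 8.6002e+15 / 1.9224e+07
= 4.4737e+08 m/s

4.4737e+08


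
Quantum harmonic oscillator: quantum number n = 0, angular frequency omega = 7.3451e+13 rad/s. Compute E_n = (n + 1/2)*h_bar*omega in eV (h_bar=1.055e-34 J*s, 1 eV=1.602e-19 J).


E = (n + 1/2) * h_bar * omega
= (0 + 0.5) * 1.055e-34 * 7.3451e+13
= 0.5 * 7.7491e-21
= 3.8745e-21 J
= 0.0242 eV

0.0242


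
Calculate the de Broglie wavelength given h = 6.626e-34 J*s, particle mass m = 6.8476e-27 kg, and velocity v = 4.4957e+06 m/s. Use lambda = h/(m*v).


lambda = h / (m * v)
= 6.626e-34 / (6.8476e-27 * 4.4957e+06)
= 6.626e-34 / 3.0785e-20
= 2.1524e-14 m

2.1524e-14


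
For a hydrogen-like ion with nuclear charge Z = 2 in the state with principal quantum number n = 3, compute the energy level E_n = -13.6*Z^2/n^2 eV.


E_n = -13.6 * Z^2 / n^2
= -13.6 * 2^2 / 3^2
= -13.6 * 4 / 9
= -6.0444 eV

-6.0444
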